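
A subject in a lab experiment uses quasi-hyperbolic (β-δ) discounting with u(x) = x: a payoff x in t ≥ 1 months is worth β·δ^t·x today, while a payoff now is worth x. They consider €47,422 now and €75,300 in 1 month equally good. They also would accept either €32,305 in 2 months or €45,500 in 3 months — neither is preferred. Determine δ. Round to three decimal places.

From the later pair, β·δ^2·32305 = β·δ^3·45500; dividing through, δ = 32305/45500 = 0.71000.

δ ≈ 0.710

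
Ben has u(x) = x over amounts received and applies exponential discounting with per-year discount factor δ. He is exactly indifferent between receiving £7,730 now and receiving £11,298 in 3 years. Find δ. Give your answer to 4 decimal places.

δ ≈ 0.8812

Equating discounted utilities: u(7730) = δ^3·u(11298) ⇒ δ^3 = u(7730)/u(11298).
With u(x) = x: δ^3 = 7730/11298 = 0.68419.
So δ = 0.68419^(1/3) ≈ 0.8812.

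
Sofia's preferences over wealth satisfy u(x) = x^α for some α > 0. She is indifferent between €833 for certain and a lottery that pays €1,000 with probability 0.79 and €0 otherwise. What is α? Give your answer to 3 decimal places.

α ≈ 1.290

Since u(0) = 0, the lottery's EU is 0.79·1000^α.
Equating: 833^α = 0.79·1000^α, i.e. 0.8330^α = 0.79.
α = ln(0.79) / ln(833/1000) = -0.235722/-0.182722 ≈ 1.290.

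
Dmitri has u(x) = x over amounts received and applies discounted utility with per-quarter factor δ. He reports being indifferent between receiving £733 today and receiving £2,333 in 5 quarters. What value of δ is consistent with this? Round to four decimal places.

δ ≈ 0.7933

Equating discounted utilities: u(733) = δ^5·u(2333) ⇒ δ^5 = u(733)/u(2333).
With u(x) = x: δ^5 = 733/2333 = 0.31419.
Taking the 5th root: δ = 0.31419^(1/5) ≈ 0.7933.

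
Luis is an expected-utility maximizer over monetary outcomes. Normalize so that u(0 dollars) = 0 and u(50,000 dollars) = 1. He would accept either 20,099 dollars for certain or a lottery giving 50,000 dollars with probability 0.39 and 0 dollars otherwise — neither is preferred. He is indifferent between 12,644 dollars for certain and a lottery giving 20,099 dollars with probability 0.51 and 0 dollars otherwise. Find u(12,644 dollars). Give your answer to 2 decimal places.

0.20

From the first indifference, u(20,099 dollars) = 0.39·u(50,000 dollars) + 0.61·u(0 dollars) = 0.39·1 + 0.61·0 = 0.39.
Chaining: u(12,644 dollars) = 0.51·0.39 + 0.49·0.00 = 0.1989.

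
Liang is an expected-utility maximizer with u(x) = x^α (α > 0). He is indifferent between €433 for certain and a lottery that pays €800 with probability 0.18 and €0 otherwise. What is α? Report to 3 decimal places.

α ≈ 2.793

EU(lottery) = 0.18·800^α + 0.82·0 = 0.18·800^α.
Setting u(433) equal to that: 433^α = 0.18·800^α ⇒ (433/800)^α = 0.18.
α = ln(0.18) / ln(433/800) = -1.714798/-0.613874 ≈ 2.793.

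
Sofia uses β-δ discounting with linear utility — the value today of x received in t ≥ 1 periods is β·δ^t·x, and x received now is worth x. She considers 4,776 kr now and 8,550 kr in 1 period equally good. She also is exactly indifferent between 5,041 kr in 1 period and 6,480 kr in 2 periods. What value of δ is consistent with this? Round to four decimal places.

From the later pair, β·δ^1·5041 = β·δ^2·6480; dividing through, δ = 5041/6480 = 0.77793.

δ ≈ 0.7779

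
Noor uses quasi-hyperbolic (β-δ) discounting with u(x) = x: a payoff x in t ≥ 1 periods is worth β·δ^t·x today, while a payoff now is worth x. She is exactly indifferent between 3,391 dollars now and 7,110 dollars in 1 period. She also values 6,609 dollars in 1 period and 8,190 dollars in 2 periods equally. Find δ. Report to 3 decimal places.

δ ≈ 0.807

From the later pair, β·δ^1·6609 = β·δ^2·8190; dividing through, δ = 6609/8190 = 0.80696.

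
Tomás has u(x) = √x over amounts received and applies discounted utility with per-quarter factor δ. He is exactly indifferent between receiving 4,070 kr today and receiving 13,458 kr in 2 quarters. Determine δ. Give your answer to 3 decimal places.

The payoff in 2 quarters is discounted by δ^2, so u(4070) = δ^2·u(13458) and δ^2 = u(4070)/u(13458).
Since u(x) = √x, δ^2 = √(4070/13458) = 0.54993.
Taking the square root: δ = 0.54993^(1/2) ≈ 0.742.

δ ≈ 0.742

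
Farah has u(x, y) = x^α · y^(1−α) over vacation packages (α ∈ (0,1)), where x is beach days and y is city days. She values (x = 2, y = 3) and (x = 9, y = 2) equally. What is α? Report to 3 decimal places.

α ≈ 0.212

The Cobb–Douglas utilities coincide, so 2^α·3^(1−α) = 9^α·2^(1−α).
Taking logs: α·ln 2 + (1−α)·ln 3 = α·ln 9 + (1−α)·ln 2, i.e. α·-1.504077 = (1−α)·-0.405465.
So α/(1−α) = (-0.405465)/(-1.504077) = 0.269577, and α = 0.269577/1.269577 ≈ 0.212.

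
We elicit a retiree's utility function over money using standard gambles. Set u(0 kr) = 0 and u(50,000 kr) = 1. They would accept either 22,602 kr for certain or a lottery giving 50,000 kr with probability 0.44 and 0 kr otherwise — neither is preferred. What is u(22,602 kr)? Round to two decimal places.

The indifference gives u(22,602 kr) = 0.44·u(50,000 kr) + 0.56·u(0 kr) = 0.44·1 + 0.56·0 = 0.44.

0.44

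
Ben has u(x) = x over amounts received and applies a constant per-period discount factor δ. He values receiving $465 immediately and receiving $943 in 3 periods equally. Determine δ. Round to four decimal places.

δ ≈ 0.7900

The payoff in 3 periods is discounted by δ^3, so u(465) = δ^3·u(943) and δ^3 = u(465)/u(943).
With u(x) = x: δ^3 = 465/943 = 0.49311.
Taking the cube root: δ = 0.49311^(1/3) ≈ 0.7900.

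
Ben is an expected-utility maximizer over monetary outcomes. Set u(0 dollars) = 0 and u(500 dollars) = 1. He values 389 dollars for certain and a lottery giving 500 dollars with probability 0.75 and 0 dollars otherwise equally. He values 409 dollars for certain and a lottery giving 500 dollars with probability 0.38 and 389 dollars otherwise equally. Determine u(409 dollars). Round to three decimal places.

The first gamble pins u(389 dollars): it must equal 0.75·1 + 0.25·0 = 0.75.
Then u(409 dollars) = 0.38·u(500 dollars) + 0.62·u(389 dollars) = 0.38·1.00 + 0.62·0.75 = 0.8450.

0.845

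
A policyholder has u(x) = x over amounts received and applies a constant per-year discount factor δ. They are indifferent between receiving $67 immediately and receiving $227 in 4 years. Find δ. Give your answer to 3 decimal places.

δ ≈ 0.737

Equating discounted utilities: u(67) = δ^4·u(227) ⇒ δ^4 = u(67)/u(227).
With u(x) = x: δ^4 = 67/227 = 0.29515.
Taking the 4th root: δ = 0.29515^(1/4) ≈ 0.737.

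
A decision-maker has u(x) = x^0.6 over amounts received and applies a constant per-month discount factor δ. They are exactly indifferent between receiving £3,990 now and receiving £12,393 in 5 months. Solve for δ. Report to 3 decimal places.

δ ≈ 0.873

Equating discounted utilities: u(3990) = δ^5·u(12393) ⇒ δ^5 = u(3990)/u(12393).
With u(x) = x^0.6: δ^5 = 3990^0.6/12393^0.6 = (3990/12393)^0.6 = 0.50661.
Hence δ = (0.50661)^(1/5) = 0.87284.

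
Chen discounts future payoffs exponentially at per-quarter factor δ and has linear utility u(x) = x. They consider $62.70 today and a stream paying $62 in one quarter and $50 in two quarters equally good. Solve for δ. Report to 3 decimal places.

δ ≈ 0.660

The stream is worth 62δ + 50δ² today, so 62δ + 50δ² = 62.70.
So 50δ² + 62δ − 62.70 = 0.
δ = (−62 + √(62² + 4·50·62.70)) / (2·50) = (−62 + √16384.00) / 100 ≈ 0.660.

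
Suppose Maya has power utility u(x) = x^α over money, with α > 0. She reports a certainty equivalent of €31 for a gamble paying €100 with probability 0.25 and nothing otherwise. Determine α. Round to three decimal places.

Since u(0) = 0, the lottery's EU is 0.25·100^α.
Setting u(31) equal to that: 31^α = 0.25·100^α ⇒ (31/100)^α = 0.25.
Taking logs: α·ln(31/100) = ln(0.25), so α = -1.386294 / -1.171183 ≈ 1.184.

α ≈ 1.184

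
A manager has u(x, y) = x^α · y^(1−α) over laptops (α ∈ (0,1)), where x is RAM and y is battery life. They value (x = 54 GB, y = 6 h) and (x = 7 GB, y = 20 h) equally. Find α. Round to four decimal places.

α ≈ 0.3708

Indifference: 54^α · 6^(1−α) = 7^α · 20^(1−α).
Taking logs: α·ln 54 + (1−α)·ln 6 = α·ln 7 + (1−α)·ln 20, i.e. α·2.0430739 = (1−α)·1.2039728.
Thus α·(3.2470467) = 1.2039728, so α = 1.2039728/3.2470467 ≈ 0.3708.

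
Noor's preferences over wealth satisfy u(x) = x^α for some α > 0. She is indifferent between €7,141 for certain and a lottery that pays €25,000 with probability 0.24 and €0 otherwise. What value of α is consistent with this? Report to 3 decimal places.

EU(lottery) = 0.24·25000^α + 0.76·0 = 0.24·25000^α.
Setting u(7141) equal to that: 7141^α = 0.24·25000^α ⇒ (7141/25000)^α = 0.24.
α = ln(0.24) / ln(7141/25000) = -1.427116/-1.253023 ≈ 1.139.

α ≈ 1.139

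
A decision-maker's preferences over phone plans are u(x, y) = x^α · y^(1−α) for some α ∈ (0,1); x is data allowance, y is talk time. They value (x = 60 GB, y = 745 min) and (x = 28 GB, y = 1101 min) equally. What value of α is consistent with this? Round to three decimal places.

α ≈ 0.339

Set the two utilities equal: 60^α·745^(1−α) = 28^α·1101^(1−α).
Rearrange to (60/28)^α = (1101/745)^(1−α) and take logs: α·0.762140 = (1−α)·0.390590.
Thus α·(1.152730) = 0.390590, so α = 0.390590/1.152730 ≈ 0.339.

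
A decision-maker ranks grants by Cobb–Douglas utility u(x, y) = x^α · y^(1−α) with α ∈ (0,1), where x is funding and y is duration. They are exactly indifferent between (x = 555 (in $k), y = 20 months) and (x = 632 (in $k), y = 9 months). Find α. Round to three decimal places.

Set the two utilities equal: 555^α·20^(1−α) = 632^α·9^(1−α).
Rearrange to (555/632)^α = (9/20)^(1−α) and take logs: α·-0.129921 = (1−α)·-0.798508.
With A = -0.129921 and B = -0.798508: α·A = (1−α)·B, so α = B/(A+B) = -0.798508/-0.928429 ≈ 0.860.

α ≈ 0.860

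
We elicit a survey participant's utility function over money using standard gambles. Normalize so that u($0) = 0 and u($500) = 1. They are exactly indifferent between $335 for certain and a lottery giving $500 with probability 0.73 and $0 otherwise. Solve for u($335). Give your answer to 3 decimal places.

The indifference gives u($335) = 0.73·u($500) + 0.27·u($0) = 0.73·1 + 0.27·0 = 0.73.

0.730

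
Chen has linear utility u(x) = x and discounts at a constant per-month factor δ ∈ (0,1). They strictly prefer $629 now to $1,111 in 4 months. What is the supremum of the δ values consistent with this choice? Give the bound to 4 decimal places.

Comparing present values: 629 > δ^4·1111.
Hence δ^4 < 629/1111 = 0.56616, and x ↦ x^(1/4) is increasing on (0,∞).
δ < 0.56616^(1/4) = 0.8674.

δ < 0.8674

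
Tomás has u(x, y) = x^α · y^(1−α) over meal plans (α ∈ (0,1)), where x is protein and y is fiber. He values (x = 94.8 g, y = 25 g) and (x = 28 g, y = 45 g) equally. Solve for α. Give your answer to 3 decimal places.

Set the two utilities equal: 94.8^α·25^(1−α) = 28^α·45^(1−α).
Taking logs: α·ln 94.8 + (1−α)·ln 25 = α·ln 28 + (1−α)·ln 45, i.e. α·1.219565 = (1−α)·0.587787.
With A = 1.219565 and B = 0.587787: α·A = (1−α)·B, so α = B/(A+B) = 0.587787/1.807352 ≈ 0.325.

α ≈ 0.325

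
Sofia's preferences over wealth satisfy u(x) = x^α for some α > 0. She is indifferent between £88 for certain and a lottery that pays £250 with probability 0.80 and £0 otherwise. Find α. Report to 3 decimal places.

EU(lottery) = 0.80·250^α + 0.20·0 = 0.80·250^α.
Indifference: 88^α = 0.80·250^α, so (88/250)^α = 0.80.
α = ln(0.80) / ln(88/250) = -0.223144/-1.044124 ≈ 0.214.

α ≈ 0.214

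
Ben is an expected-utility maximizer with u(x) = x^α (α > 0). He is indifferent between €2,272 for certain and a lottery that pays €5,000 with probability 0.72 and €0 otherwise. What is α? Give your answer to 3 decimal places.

α ≈ 0.416

Since u(0) = 0, the lottery's EU is 0.72·5000^α.
Setting u(2272) equal to that: 2272^α = 0.72·5000^α ⇒ (2272/5000)^α = 0.72.
α = ln(0.72) / ln(2272/5000) = -0.328504/-0.788777 ≈ 0.416.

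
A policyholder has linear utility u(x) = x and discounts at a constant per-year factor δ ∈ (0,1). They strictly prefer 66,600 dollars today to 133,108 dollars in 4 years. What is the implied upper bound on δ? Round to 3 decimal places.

Under u(x) = x this choice says 66600 > δ^4·133108.
Dividing by 133108: δ^4 < 0.50035. Both sides are positive, so the 4th root keeps the direction.
δ < (66600/133108)^(1/4) ≈ 0.841.

δ < 0.841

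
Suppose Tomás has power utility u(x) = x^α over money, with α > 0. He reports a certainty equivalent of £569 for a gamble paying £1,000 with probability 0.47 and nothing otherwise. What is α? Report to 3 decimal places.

α ≈ 1.339

Since u(0) = 0, the lottery's EU is 0.47·1000^α.
Indifference: 569^α = 0.47·1000^α, so (569/1000)^α = 0.47.
Take logs: α = ln 0.47 / ln(569/1000) ≈ 1.33899.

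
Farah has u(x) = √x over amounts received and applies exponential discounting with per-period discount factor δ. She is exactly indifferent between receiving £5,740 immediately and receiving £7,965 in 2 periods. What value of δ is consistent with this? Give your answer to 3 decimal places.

δ ≈ 0.921

Equating discounted utilities: u(5740) = δ^2·u(7965) ⇒ δ^2 = u(5740)/u(7965).
With u(x) = √x: δ^2 = √5740/√7965 = √(5740/7965) = 0.84891.
Hence δ = (0.84891)^(1/2) = 0.92136.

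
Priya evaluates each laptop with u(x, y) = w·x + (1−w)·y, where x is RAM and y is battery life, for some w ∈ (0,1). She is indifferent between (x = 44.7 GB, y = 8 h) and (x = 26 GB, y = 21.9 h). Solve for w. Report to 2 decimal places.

Indifference: w·44.7 + (1−w)·8 = w·26 + (1−w)·21.9.
w·(44.7−26) = (1−w)·(21.9−8), i.e. w·18.7 = (1−w)·13.9.
So w/(1−w) = 13.9/18.7 = 0.7433, giving w = 13.9/(18.7+13.9) = 0.43.

w = 0.43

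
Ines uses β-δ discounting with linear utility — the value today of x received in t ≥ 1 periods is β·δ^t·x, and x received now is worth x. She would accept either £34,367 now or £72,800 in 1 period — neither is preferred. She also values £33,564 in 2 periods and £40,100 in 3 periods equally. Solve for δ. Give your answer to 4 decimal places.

δ ≈ 0.8370

The second indifference involves only future payoffs, so β cancels: β·δ^2·33564 = β·δ^3·40100, giving δ = 33564/40100 = 0.83701.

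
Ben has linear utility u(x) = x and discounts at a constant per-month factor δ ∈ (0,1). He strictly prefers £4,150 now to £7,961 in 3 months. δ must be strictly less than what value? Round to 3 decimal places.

Under u(x) = x this choice says 4150 > δ^3·7961.
Dividing by 7961: δ^3 < 0.52129. Both sides are positive, so the cube root keeps the direction.
δ < 0.52129^(1/3) = 0.805.

δ < 0.805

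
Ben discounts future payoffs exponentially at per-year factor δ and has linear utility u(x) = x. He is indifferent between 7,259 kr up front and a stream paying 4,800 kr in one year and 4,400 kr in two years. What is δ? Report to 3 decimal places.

δ ≈ 0.850

Present value of the stream is 4800·δ + 4400·δ². Indifference gives 4800δ + 4400δ² = 7259.
So 4400δ² + 4800δ − 7259 = 0.
δ = (−4800 + √(4800² + 4·4400·7259)) / (2·4400) = (−4800 + √150798400.00) / 8800 ≈ 0.850.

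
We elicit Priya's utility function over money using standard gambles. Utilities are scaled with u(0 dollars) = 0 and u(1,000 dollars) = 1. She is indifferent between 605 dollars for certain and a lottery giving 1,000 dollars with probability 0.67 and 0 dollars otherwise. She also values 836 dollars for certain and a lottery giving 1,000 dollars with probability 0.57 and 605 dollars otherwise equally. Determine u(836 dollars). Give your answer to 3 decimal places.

First, u(605 dollars) = 0.67·u(1,000 dollars) + 0.33·u(0 dollars) = 0.67.
The second indifference gives u(836 dollars) = 0.57·u(1,000 dollars) + 0.43·u(605 dollars) = 0.57·1.00 + 0.43·0.67 = 0.8581.

0.858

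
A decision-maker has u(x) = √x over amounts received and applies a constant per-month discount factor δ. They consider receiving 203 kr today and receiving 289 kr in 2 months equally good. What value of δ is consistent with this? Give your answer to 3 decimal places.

δ ≈ 0.915

Equating discounted utilities: u(203) = δ^2·u(289) ⇒ δ^2 = u(203)/u(289).
Since u(x) = √x, δ^2 = √(203/289) = 0.83811.
So δ = 0.83811^(1/2) ≈ 0.915.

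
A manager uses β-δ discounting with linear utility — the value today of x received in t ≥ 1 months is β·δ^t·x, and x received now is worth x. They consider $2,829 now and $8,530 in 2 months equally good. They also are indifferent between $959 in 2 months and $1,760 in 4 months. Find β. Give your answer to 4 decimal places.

β ≈ 0.6087

The second indifference involves only future payoffs, so β cancels: β·δ^2·959 = β·δ^4·1760, giving δ^2 = 959/1760 = 0.54489, so δ = 0.73816.
Now use the now-vs-future pair: 2829 = β·δ^2·8530 gives β = 2829/(0.54489·8530) ≈ 0.6087.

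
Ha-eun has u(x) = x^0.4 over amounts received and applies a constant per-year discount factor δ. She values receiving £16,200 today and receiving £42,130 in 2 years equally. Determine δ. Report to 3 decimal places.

δ ≈ 0.826

The payoff in 2 years is discounted by δ^2, so u(16200) = δ^2·u(42130) and δ^2 = u(16200)/u(42130).
With u(x) = x^0.4: δ^2 = 16200^0.4/42130^0.4 = (16200/42130)^0.4 = 0.68229.
Taking the square root: δ = 0.68229^(1/2) ≈ 0.826.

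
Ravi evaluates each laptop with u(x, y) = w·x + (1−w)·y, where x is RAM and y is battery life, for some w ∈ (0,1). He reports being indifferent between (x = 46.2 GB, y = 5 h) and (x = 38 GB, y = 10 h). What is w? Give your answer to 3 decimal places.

Equating utilities: w·46.2 + (1−w)·5 = w·38 + (1−w)·10.
Collecting terms: w·8.2 = (1−w)·5.
Hence w = 5/(8.2+5) = 5/13.2 = 0.379.

w = 0.379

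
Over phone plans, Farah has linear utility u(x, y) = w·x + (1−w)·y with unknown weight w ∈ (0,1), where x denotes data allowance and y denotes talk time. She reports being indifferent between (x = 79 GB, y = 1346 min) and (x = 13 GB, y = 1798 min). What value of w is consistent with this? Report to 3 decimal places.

w = 0.873

Indifference: w·79 + (1−w)·1346 = w·13 + (1−w)·1798.
Rearranging, 66·w − 452·(1−w) = 0.
Hence w = 452/(66+452) = 452/518 = 0.873.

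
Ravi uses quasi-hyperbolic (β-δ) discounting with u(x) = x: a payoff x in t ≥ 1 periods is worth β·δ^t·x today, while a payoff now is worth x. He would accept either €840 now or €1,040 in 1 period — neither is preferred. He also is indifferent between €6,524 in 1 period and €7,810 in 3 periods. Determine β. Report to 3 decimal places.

β ≈ 0.884

Both payoffs in the second observation are in the future, so β drops out: δ^1·6524 = δ^3·7810 ⇒ δ^2 = 6524/7810 = 0.83534, so δ = 0.91397.
The first indifference: 840 = β·δ·1040, so β = 840/(δ·1040) = 840/(0.91397·1040) ≈ 0.884.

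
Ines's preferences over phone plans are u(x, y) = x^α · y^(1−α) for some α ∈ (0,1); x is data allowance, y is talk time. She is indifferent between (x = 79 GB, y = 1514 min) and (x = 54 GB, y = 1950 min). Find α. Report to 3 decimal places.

α ≈ 0.399

Indifference: 79^α · 1514^(1−α) = 54^α · 1950^(1−α).
(79/54)^α = (1950/1514)^(1−α); take logs: α·ln(79/54) = (1−α)·ln(1950/1514), i.e. α·0.380464 = (1−α)·0.253074.
With A = 0.380464 and B = 0.253074: α·A = (1−α)·B, so α = B/(A+B) = 0.253074/0.633538 ≈ 0.399.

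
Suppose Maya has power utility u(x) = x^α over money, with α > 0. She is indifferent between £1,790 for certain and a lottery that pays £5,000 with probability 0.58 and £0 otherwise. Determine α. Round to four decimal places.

α ≈ 0.5303

Since u(0) = 0, the lottery's EU is 0.58·5000^α.
Indifference: 1790^α = 0.58·5000^α, so (1790/5000)^α = 0.58.
α = ln(0.58) / ln(1790/5000) = -0.5447272/-1.0272223 ≈ 0.5303.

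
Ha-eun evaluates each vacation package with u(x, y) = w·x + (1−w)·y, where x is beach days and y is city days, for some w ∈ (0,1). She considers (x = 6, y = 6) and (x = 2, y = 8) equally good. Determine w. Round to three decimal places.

u(6,6) = u(2,8) means w·6 + (1−w)·6 = w·2 + (1−w)·8.
w·(6−2) = (1−w)·(8−6), i.e. w·4 = (1−w)·2.
Hence w = 2/(4+2) = 2/6 = 0.333.

w = 0.333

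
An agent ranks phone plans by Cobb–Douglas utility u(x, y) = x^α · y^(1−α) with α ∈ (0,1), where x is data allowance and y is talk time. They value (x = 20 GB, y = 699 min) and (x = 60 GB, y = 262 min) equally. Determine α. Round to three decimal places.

α ≈ 0.472

Indifference: 20^α · 699^(1−α) = 60^α · 262^(1−α).
Taking logs: α·ln 20 + (1−α)·ln 699 = α·ln 60 + (1−α)·ln 262, i.e. α·-1.098612 = (1−α)·-0.981306.
With A = -1.098612 and B = -0.981306: α·A = (1−α)·B, so α = B/(A+B) = -0.981306/-2.079918 ≈ 0.472.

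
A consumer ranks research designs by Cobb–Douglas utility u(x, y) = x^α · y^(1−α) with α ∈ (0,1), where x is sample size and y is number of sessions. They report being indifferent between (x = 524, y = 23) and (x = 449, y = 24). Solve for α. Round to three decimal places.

Indifference: 524^α · 23^(1−α) = 449^α · 24^(1−α).
Taking logs: α·ln 524 + (1−α)·ln 23 = α·ln 449 + (1−α)·ln 24, i.e. α·0.154469 = (1−α)·0.042560.
So α/(1−α) = (0.042560)/(0.154469) = 0.275525, and α = 0.275525/1.275525 ≈ 0.216.

α ≈ 0.216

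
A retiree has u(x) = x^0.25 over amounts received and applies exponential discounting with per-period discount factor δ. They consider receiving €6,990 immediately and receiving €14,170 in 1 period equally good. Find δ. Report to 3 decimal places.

δ ≈ 0.838

The payoff in 1 period is discounted by δ, so u(6990) = δ·u(14170) and δ = u(6990)/u(14170).
Since u(x) = x^0.25, δ = (6990/14170)^0.25 = 0.49330^0.25 = 0.83806.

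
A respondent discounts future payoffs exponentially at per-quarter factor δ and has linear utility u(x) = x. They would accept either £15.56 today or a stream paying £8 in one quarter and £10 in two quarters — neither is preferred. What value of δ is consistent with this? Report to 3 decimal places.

δ ≈ 0.910

The stream is worth 8δ + 10δ² today, so 8δ + 10δ² = 15.56.
Rearranged: 10δ² + 8δ − 15.56 = 0.
The positive root is δ = [−8 + √(8² + 4·10·15.56)] / (2·10) = (−8 + 26.199)/20 ≈ 0.910.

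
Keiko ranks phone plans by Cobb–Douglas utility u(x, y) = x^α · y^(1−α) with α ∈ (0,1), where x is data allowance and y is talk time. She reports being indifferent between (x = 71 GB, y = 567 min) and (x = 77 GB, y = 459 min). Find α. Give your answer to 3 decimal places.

Set the two utilities equal: 71^α·567^(1−α) = 77^α·459^(1−α).
Taking logs: α·ln 71 + (1−α)·ln 567 = α·ln 77 + (1−α)·ln 459, i.e. α·-0.081126 = (1−α)·-0.211309.
So α/(1−α) = (-0.211309)/(-0.081126) = 2.604701, and α = 2.604701/3.604701 ≈ 0.723.

α ≈ 0.723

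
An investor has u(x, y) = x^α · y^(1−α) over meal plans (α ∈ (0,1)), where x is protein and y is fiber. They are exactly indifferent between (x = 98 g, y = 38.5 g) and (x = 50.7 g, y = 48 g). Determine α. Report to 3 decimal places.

α ≈ 0.251

The Cobb–Douglas utilities coincide, so 98^α·38.5^(1−α) = 50.7^α·48^(1−α).
Taking logs: α·ln 98 + (1−α)·ln 38.5 = α·ln 50.7 + (1−α)·ln 48, i.e. α·0.659042 = (1−α)·0.220543.
With A = 0.659042 and B = 0.220543: α·A = (1−α)·B, so α = B/(A+B) = 0.220543/0.879585 ≈ 0.251.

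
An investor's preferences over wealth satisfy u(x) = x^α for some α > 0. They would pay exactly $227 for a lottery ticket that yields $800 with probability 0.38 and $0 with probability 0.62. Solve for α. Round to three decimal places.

α ≈ 0.768

Since u(0) = 0, the lottery's EU is 0.38·800^α.
Indifference: 227^α = 0.38·800^α, so (227/800)^α = 0.38.
Take logs: α = ln 0.38 / ln(227/800) ≈ 0.76813.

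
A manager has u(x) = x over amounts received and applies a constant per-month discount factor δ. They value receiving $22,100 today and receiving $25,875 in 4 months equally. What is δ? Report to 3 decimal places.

The payoff in 4 months is discounted by δ^4, so u(22100) = δ^4·u(25875) and δ^4 = u(22100)/u(25875).
With u(x) = x: δ^4 = 22100/25875 = 0.85411.
Hence δ = (0.85411)^(1/4) = 0.96134.

δ ≈ 0.961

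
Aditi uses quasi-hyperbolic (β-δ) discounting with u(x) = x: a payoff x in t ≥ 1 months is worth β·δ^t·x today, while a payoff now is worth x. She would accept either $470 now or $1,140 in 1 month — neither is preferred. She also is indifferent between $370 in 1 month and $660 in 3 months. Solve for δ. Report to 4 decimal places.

The second indifference involves only future payoffs, so β cancels: β·δ^1·370 = β·δ^3·660, giving δ^2 = 370/660 = 0.56061, so δ = 0.74874.

δ ≈ 0.7487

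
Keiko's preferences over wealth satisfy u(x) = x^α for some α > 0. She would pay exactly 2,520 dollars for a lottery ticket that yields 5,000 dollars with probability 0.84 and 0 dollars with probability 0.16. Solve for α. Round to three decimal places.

Since u(0) = 0, the lottery's EU is 0.84·5000^α.
Indifference: 2520^α = 0.84·5000^α, so (2520/5000)^α = 0.84.
Taking logs: α·ln(2520/5000) = ln(0.84), so α = -0.174353 / -0.685179 ≈ 0.254.

α ≈ 0.254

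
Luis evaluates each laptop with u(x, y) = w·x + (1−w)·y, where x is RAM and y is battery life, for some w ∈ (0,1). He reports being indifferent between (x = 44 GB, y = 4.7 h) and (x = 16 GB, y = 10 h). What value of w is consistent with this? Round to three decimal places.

w = 0.159

u(44,4.7) = u(16,10) means w·44 + (1−w)·4.7 = w·16 + (1−w)·10.
Collecting terms: w·28 = (1−w)·5.3.
Hence w = 5.3/(28+5.3) = 5.3/33.3 = 0.159.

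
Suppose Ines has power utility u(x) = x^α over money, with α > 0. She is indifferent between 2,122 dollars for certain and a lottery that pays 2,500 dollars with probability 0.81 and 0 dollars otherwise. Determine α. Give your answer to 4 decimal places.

The lottery's expected utility is 0.81·u(2500) + 0.19·u(0) = 0.81·2500^α (since u(0) = 0 for α > 0).
Indifference: 2122^α = 0.81·2500^α, so (2122/2500)^α = 0.81.
Take logs: α = ln 0.81 / ln(2122/2500) ≈ 1.285420.

α ≈ 1.2854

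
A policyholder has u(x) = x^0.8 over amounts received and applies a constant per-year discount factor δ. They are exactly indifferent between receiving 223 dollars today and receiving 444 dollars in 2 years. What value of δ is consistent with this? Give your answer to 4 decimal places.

Indifference means u(223) = δ^2 · u(444), so δ^2 = u(223)/u(444).
With u(x) = x^0.8: δ^2 = 223^0.8/444^0.8 = (223/444)^0.8 = 0.57642.
Hence δ = (0.57642)^(1/2) = 0.759222.

δ ≈ 0.7592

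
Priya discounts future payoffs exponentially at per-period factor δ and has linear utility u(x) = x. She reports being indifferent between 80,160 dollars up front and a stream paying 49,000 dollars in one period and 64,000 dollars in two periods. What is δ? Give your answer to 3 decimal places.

δ ≈ 0.800

Equating present values: 80160 = 49000δ + 64000δ².
So 64000δ² + 49000δ − 80160 = 0.
The positive root is δ = [−49000 + √(49000² + 4·64000·80160)] / (2·64000) = (−49000 + 151400.000)/128000 ≈ 0.800.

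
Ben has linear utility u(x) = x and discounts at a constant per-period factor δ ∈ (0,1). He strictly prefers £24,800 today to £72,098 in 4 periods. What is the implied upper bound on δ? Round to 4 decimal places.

δ < 0.7658

Comparing present values: 24800 > δ^4·72098.
Hence δ^4 < 24800/72098 = 0.34398, and x ↦ x^(1/4) is increasing on (0,∞).
δ < 0.34398^(1/4) = 0.7658.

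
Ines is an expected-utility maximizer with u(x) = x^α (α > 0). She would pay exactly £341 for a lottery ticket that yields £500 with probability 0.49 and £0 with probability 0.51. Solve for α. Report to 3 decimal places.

Since u(0) = 0, the lottery's EU is 0.49·500^α.
Equating: 341^α = 0.49·500^α, i.e. 0.6820^α = 0.49.
α = ln(0.49) / ln(341/500) = -0.713350/-0.382726 ≈ 1.864.

α ≈ 1.864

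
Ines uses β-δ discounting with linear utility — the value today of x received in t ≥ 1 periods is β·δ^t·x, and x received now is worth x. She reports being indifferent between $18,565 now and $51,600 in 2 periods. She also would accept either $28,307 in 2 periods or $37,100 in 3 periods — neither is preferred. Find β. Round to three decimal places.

From the later pair, β·δ^2·28307 = β·δ^3·37100; dividing through, δ = 28307/37100 = 0.76299.
Now use the now-vs-future pair: 18565 = β·δ^2·51600 gives β = 18565/(0.58216·51600) ≈ 0.618.

β ≈ 0.618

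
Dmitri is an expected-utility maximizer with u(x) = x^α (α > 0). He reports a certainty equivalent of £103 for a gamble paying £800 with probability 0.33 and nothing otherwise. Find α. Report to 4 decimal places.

Since u(0) = 0, the lottery's EU is 0.33·800^α.
Equating: 103^α = 0.33·800^α, i.e. 0.1288^α = 0.33.
Take logs: α = ln 0.33 / ln(103/800) ≈ 0.540842.

α ≈ 0.5408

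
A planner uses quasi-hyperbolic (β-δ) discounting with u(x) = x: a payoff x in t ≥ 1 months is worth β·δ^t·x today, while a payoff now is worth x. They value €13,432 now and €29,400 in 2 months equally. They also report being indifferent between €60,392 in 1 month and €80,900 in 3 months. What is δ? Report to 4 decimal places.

δ ≈ 0.8640

From the later pair, β·δ^1·60392 = β·δ^3·80900; dividing through, δ^2 = 60392/80900 = 0.74650, so δ = 0.86400.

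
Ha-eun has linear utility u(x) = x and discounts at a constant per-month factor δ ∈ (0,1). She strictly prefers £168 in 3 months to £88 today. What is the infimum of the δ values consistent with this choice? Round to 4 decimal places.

δ > 0.8061

Comparing present values: 88 < δ^3·168.
Dividing by 168: δ^3 > 0.52381. Both sides are positive, so the cube root keeps the direction.
δ > (88/168)^(1/3) ≈ 0.8061.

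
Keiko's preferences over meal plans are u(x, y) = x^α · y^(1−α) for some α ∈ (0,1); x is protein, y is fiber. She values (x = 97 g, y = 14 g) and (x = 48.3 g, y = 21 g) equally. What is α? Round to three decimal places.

Set the two utilities equal: 97^α·14^(1−α) = 48.3^α·21^(1−α).
Taking logs: α·ln 97 + (1−α)·ln 14 = α·ln 48.3 + (1−α)·ln 21, i.e. α·0.697279 = (1−α)·0.405465.
So α/(1−α) = (0.405465)/(0.697279) = 0.581496, and α = 0.581496/1.581496 ≈ 0.368.

α ≈ 0.368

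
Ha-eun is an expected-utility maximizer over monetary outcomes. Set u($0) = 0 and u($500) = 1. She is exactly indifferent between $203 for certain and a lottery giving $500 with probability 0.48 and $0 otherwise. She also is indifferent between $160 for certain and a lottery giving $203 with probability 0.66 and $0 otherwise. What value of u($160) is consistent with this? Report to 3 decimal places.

First, u($203) = 0.48·u($500) + 0.52·u($0) = 0.48.
Then u($160) = 0.66·u($203) + 0.34·u($0) = 0.66·0.48 + 0.34·0.00 = 0.3168.

0.317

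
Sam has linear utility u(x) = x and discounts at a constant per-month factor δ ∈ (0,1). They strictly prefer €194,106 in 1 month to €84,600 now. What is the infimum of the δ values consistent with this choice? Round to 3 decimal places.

δ > 0.436

Under u(x) = x this choice says 84600 < δ·194106.
So δ > 84600/194106 = 0.43584.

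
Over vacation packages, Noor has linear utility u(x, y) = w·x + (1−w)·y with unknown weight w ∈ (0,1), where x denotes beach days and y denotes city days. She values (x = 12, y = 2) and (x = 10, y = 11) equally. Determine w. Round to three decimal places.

w = 0.818

u(12,2) = u(10,11) means w·12 + (1−w)·2 = w·10 + (1−w)·11.
Collecting terms: w·2 = (1−w)·9.
Hence w = 9/(2+9) = 9/11 = 0.818.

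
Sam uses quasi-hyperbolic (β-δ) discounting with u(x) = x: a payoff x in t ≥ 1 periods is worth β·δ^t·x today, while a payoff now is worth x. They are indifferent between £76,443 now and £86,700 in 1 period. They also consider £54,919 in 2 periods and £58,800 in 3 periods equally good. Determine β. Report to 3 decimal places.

β ≈ 0.944

From the later pair, β·δ^2·54919 = β·δ^3·58800; dividing through, δ = 54919/58800 = 0.93400.
Substituting δ into 76443 = β·δ·86700: β = 76443/(80977.505) ≈ 0.944.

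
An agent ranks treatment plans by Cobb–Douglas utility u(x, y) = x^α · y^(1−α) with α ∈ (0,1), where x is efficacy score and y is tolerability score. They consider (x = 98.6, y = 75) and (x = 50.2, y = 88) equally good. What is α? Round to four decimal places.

α ≈ 0.1915

Set the two utilities equal: 98.6^α·75^(1−α) = 50.2^α·88^(1−α).
(98.6/50.2)^α = (88/75)^(1−α); take logs: α·ln(98.6/50.2) = (1−α)·ln(88/75), i.e. α·0.6750562 = (1−α)·0.1598487.
With A = 0.6750562 and B = 0.1598487: α·A = (1−α)·B, so α = B/(A+B) = 0.1598487/0.8349049 ≈ 0.1915.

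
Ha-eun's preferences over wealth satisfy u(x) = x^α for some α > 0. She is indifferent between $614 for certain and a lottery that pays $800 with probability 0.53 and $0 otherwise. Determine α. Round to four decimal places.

α ≈ 2.3992

The lottery's expected utility is 0.53·u(800) + 0.47·u(0) = 0.53·800^α (since u(0) = 0 for α > 0).
Indifference: 614^α = 0.53·800^α, so (614/800)^α = 0.53.
Take logs: α = ln 0.53 / ln(614/800) ≈ 2.399236.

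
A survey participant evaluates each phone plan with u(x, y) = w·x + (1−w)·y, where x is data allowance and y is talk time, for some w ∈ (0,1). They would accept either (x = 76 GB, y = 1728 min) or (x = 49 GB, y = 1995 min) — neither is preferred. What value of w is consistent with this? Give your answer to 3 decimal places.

w = 0.908

u(76,1728) = u(49,1995) means w·76 + (1−w)·1728 = w·49 + (1−w)·1995.
w·(76−49) = (1−w)·(1995−1728), i.e. w·27 = (1−w)·267.
Hence w = 267/(27+267) = 267/294 = 0.908.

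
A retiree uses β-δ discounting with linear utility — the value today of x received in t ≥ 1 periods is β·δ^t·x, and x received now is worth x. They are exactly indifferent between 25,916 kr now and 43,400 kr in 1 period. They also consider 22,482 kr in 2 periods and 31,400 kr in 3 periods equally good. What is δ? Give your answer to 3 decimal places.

Both payoffs in the second observation are in the future, so β drops out: δ^2·22482 = δ^3·31400 ⇒ δ = 22482/31400 = 0.71599.

δ ≈ 0.716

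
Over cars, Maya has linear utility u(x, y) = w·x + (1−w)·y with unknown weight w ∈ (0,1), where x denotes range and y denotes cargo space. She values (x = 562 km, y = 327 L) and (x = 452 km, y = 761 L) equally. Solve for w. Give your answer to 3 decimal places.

Indifference: w·562 + (1−w)·327 = w·452 + (1−w)·761.
w·(562−452) = (1−w)·(761−327), i.e. w·110 = (1−w)·434.
So w/(1−w) = 434/110 = 3.9455, giving w = 434/(110+434) = 0.798.

w = 0.798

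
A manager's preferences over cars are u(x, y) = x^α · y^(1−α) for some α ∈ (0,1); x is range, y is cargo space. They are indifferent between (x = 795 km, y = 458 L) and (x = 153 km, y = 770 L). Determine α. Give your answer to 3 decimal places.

α ≈ 0.240

The Cobb–Douglas utilities coincide, so 795^α·458^(1−α) = 153^α·770^(1−α).
Rearrange to (795/153)^α = (770/458)^(1−α) and take logs: α·1.647904 = (1−α)·0.519521.
So α/(1−α) = (0.519521)/(1.647904) = 0.315262, and α = 0.315262/1.315262 ≈ 0.240.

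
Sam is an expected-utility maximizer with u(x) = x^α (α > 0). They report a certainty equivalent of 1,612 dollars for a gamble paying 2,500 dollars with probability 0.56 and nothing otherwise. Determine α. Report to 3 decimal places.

α ≈ 1.321

Since u(0) = 0, the lottery's EU is 0.56·2500^α.
Setting u(1612) equal to that: 1612^α = 0.56·2500^α ⇒ (1612/2500)^α = 0.56.
Taking logs: α·ln(1612/2500) = ln(0.56), so α = -0.579818 / -0.438815 ≈ 1.321.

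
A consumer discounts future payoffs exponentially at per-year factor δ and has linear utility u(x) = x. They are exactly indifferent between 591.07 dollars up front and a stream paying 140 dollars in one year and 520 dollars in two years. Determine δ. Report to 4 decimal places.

δ ≈ 0.9400

The stream is worth 140δ + 520δ² today, so 140δ + 520δ² = 591.07.
So 520δ² + 140δ − 591.07 = 0.
By the quadratic formula (taking the positive root), δ = (−140 + √1249025.60) / 1040 ≈ 0.9400.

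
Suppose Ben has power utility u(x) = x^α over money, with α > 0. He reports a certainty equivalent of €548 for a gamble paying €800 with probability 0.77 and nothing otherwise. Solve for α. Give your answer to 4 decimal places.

α ≈ 0.6908

The lottery's expected utility is 0.77·u(800) + 0.23·u(0) = 0.77·800^α (since u(0) = 0 for α > 0).
Setting u(548) equal to that: 548^α = 0.77·800^α ⇒ (548/800)^α = 0.77.
Take logs: α = ln 0.77 / ln(548/800) ≈ 0.690826.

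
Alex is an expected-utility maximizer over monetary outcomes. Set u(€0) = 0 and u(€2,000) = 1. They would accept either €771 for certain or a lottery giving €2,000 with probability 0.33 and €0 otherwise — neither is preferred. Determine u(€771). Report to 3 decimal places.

u(€771) equals the lottery's expected utility: 0.33·1 + 0.67·0 = 0.33.

0.330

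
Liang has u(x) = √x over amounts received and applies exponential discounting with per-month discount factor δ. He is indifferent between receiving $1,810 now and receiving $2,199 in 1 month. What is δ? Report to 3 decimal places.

The payoff in 1 month is discounted by δ, so u(1810) = δ·u(2199) and δ = u(1810)/u(2199).
Since u(x) = √x, δ = √(1810/2199) = 0.90725.

δ ≈ 0.907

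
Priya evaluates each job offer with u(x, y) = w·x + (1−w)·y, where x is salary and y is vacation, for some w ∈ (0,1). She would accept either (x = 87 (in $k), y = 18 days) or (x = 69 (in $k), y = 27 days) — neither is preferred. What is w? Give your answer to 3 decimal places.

Equating utilities: w·87 + (1−w)·18 = w·69 + (1−w)·27.
Rearranging, 18·w − 9·(1−w) = 0.
So w/(1−w) = 9/18 = 0.5000, giving w = 9/(18+9) = 0.333.

w = 0.333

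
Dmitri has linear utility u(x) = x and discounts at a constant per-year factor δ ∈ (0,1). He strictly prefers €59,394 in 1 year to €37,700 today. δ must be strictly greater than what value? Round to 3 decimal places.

The preference means 37700 < δ·59394.
So δ > 37700/59394 = 0.63474.

δ > 0.635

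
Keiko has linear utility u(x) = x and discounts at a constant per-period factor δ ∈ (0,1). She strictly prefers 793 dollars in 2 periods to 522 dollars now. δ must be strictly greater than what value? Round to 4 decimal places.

The preference means 522 < δ^2·793.
Hence δ^2 > 522/793 = 0.65826, and x ↦ x^(1/2) is increasing on (0,∞).
δ > (522/793)^(1/2) ≈ 0.8113.

δ > 0.8113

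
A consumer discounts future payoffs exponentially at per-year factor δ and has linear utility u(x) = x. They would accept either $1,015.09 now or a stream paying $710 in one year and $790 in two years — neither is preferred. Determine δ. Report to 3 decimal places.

δ ≈ 0.770

Present value of the stream is 710·δ + 790·δ². Indifference gives 710δ + 790δ² = 1015.09.
Rearranged: 790δ² + 710δ − 1015.09 = 0.
δ = (−710 + √(710² + 4·790·1015.09)) / (2·790) = (−710 + √3711784.40) / 1580 ≈ 0.770.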